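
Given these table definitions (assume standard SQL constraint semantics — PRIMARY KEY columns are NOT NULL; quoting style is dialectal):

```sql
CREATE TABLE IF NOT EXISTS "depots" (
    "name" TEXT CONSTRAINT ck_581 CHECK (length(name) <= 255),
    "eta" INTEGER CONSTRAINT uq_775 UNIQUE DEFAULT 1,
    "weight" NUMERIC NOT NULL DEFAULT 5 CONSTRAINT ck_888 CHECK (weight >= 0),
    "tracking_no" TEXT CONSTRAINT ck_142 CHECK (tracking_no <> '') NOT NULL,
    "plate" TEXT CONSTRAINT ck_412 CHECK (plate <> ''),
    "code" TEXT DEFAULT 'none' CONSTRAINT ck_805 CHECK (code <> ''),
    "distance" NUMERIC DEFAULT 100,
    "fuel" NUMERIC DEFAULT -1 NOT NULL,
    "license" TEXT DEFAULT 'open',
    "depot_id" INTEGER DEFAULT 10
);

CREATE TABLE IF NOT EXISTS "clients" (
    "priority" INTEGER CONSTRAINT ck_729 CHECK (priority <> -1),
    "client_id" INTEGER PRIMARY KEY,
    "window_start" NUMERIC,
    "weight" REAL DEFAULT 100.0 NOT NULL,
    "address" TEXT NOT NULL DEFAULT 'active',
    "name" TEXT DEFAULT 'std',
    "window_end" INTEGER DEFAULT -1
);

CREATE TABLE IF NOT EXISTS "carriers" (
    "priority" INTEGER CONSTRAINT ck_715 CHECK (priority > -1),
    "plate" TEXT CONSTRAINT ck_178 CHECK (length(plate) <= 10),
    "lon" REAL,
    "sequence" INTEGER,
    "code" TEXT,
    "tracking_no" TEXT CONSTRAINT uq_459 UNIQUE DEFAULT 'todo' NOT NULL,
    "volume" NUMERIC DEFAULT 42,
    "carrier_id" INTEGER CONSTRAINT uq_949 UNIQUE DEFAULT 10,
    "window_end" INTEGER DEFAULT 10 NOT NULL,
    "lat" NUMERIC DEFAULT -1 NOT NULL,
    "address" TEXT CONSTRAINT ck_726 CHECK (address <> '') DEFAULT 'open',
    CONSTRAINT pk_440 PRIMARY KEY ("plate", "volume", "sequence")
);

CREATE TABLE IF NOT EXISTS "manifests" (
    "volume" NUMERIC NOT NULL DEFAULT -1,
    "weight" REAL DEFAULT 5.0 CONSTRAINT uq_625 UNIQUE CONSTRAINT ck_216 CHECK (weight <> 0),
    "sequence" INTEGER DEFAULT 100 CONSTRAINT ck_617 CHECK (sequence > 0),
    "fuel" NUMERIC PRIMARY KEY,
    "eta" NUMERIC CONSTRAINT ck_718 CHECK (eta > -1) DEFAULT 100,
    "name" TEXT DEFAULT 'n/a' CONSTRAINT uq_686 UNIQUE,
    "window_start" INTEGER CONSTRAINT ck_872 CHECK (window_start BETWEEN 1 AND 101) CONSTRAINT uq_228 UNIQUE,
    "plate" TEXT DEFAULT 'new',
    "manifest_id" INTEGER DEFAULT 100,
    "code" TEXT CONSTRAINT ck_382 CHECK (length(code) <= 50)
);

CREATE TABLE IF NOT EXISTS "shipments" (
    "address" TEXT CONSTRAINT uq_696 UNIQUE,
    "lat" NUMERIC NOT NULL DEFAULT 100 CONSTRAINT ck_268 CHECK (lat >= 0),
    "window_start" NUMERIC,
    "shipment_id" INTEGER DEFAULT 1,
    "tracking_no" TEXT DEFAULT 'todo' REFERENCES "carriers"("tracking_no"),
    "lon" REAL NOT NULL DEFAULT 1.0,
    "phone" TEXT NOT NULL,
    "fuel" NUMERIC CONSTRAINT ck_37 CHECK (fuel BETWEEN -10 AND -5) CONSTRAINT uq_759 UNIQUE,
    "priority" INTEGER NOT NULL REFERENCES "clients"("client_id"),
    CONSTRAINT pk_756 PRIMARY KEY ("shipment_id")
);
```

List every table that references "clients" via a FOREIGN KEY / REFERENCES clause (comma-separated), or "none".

shipments

- shipments.priority references clients(client_id).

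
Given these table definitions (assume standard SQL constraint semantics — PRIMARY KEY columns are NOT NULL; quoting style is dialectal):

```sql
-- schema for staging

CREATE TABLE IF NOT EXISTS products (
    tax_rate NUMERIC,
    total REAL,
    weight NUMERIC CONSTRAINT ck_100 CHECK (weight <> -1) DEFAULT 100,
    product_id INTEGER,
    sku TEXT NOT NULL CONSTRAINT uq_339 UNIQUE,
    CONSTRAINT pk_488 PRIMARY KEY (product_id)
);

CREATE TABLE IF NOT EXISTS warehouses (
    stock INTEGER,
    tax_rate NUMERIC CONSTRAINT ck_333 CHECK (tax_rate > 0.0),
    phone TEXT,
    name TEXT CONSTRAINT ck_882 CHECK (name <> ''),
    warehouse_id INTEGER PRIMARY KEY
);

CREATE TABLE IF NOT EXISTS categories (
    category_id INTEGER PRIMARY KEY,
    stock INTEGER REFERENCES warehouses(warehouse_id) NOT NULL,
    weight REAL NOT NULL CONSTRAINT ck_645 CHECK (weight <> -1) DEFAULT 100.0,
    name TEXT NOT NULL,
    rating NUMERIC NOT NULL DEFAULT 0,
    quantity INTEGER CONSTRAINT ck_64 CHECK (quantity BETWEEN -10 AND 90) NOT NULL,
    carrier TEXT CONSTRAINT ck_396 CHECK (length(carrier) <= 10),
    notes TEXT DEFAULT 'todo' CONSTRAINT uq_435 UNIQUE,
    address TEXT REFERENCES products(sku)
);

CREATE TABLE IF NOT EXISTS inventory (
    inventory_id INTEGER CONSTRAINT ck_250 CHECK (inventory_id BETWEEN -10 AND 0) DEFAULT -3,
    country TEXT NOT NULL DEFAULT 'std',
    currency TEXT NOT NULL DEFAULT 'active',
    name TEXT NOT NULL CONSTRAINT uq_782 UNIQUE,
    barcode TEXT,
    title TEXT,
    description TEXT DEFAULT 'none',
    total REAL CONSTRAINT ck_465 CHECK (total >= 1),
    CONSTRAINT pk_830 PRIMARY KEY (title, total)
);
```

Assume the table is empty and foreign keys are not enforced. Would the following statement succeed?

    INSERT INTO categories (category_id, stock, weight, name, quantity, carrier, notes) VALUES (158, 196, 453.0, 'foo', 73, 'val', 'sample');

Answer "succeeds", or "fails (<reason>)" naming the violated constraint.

NOT NULL columns: category_id is supplied; name is supplied; quantity is supplied; rating defaults to 0; stock is supplied; weight is supplied.
CHECK constraints: 453.0 satisfies (weight <> -1); 73 satisfies (quantity BETWEEN -10 AND 90); 'val' satisfies (length(carrier) <= 10).
No constraint is violated.

succeeds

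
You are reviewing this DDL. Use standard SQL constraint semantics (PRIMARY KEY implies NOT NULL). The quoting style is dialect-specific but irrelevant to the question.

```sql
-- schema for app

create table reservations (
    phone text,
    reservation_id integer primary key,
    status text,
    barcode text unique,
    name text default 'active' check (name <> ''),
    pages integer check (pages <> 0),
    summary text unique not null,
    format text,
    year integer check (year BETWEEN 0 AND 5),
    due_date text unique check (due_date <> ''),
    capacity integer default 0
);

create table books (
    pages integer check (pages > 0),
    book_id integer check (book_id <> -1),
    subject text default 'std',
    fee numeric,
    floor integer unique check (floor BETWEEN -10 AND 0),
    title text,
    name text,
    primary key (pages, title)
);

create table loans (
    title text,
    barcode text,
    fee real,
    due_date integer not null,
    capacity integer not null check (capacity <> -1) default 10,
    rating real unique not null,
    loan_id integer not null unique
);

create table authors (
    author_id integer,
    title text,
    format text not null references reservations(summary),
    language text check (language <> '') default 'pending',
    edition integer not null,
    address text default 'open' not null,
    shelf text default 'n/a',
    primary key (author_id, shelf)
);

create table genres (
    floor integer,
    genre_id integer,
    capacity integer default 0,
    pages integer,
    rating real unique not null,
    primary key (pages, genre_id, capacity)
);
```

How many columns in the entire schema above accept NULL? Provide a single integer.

reservations: 9 nullable (phone, status, barcode, name, pages, format, year, due_date, capacity — PK (reservation_id) and explicit NOT NULL columns excluded).
books: 5 nullable (book_id, subject, fee, floor, name — PK (pages, title) and explicit NOT NULL columns excluded).
loans: 3 nullable (title, barcode, fee — PK none and explicit NOT NULL columns excluded).
authors: 2 nullable (title, language — PK (author_id, shelf) and explicit NOT NULL columns excluded).
genres: 1 nullable (floor — PK (pages, genre_id, capacity) and explicit NOT NULL columns excluded).
Total: 9 + 5 + 3 + 2 + 1 = 20.

20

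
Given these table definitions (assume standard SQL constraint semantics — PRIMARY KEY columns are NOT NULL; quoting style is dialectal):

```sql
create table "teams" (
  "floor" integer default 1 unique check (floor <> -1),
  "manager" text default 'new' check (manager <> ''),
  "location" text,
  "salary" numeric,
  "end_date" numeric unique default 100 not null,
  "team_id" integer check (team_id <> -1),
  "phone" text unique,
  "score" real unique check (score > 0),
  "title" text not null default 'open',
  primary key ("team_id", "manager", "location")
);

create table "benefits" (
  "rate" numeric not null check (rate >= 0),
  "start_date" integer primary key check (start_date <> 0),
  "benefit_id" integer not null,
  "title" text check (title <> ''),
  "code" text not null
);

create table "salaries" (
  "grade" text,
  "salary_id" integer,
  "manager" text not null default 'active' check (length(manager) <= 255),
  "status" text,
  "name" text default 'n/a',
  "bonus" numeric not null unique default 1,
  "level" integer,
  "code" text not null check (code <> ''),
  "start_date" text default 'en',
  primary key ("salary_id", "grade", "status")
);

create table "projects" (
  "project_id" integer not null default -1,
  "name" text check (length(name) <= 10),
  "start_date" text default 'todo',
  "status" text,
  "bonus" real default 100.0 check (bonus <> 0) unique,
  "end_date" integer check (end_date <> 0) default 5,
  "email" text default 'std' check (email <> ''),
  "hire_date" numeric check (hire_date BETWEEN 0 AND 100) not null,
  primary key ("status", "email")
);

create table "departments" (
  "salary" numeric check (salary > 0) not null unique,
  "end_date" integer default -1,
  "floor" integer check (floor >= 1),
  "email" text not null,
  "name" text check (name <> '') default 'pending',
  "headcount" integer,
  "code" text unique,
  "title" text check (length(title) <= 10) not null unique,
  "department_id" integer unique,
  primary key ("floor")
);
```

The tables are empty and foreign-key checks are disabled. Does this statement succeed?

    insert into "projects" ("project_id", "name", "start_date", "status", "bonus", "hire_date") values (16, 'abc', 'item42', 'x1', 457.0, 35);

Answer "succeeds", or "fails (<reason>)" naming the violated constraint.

NOT NULL columns: email defaults to 'std'; hire_date is supplied; project_id is supplied; status is supplied.
CHECK constraints: 'abc' satisfies (length(name) <= 10); 457.0 satisfies (bonus <> 0); 35 satisfies (hire_date BETWEEN 0 AND 100).
No constraint is violated.

succeeds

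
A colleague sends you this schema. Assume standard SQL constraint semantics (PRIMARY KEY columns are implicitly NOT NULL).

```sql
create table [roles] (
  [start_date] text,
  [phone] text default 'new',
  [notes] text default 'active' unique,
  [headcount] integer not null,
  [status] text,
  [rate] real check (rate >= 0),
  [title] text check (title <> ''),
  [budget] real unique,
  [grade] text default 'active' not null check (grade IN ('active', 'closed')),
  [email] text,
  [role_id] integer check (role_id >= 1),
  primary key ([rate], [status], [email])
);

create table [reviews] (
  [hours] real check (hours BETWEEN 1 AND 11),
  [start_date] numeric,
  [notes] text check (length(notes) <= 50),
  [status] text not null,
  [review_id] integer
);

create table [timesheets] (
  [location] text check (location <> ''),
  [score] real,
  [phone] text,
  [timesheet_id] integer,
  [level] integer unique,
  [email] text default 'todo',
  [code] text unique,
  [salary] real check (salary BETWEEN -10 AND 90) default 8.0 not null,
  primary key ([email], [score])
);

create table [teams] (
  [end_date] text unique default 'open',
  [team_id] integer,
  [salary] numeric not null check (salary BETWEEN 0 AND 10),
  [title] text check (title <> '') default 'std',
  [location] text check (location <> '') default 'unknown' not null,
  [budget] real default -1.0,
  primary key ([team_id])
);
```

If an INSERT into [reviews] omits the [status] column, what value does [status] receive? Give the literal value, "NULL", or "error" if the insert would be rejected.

status has no DEFAULT clause.
Omitting it would insert NULL, but it is declared NOT NULL, so the INSERT fails.

error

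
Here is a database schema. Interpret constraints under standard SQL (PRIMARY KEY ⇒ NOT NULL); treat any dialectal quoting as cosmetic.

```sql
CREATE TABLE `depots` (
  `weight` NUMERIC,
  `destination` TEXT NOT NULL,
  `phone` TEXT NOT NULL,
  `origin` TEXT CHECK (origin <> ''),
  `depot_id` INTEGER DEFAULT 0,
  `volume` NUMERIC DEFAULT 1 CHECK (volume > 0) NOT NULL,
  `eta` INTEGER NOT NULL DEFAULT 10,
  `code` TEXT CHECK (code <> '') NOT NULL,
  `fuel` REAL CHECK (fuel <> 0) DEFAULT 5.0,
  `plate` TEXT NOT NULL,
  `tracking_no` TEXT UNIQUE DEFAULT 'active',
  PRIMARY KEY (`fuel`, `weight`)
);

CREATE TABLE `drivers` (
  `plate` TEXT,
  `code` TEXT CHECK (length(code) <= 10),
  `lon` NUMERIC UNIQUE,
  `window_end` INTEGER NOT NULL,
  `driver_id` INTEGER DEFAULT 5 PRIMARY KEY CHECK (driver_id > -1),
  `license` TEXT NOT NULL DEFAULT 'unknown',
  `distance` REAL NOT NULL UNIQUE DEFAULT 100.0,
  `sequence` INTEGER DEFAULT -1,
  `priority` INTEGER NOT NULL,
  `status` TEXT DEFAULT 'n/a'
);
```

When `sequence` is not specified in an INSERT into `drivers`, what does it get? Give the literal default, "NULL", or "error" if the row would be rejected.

-1

sequence has an explicit DEFAULT -1.
When the column is omitted from an INSERT, that default is used.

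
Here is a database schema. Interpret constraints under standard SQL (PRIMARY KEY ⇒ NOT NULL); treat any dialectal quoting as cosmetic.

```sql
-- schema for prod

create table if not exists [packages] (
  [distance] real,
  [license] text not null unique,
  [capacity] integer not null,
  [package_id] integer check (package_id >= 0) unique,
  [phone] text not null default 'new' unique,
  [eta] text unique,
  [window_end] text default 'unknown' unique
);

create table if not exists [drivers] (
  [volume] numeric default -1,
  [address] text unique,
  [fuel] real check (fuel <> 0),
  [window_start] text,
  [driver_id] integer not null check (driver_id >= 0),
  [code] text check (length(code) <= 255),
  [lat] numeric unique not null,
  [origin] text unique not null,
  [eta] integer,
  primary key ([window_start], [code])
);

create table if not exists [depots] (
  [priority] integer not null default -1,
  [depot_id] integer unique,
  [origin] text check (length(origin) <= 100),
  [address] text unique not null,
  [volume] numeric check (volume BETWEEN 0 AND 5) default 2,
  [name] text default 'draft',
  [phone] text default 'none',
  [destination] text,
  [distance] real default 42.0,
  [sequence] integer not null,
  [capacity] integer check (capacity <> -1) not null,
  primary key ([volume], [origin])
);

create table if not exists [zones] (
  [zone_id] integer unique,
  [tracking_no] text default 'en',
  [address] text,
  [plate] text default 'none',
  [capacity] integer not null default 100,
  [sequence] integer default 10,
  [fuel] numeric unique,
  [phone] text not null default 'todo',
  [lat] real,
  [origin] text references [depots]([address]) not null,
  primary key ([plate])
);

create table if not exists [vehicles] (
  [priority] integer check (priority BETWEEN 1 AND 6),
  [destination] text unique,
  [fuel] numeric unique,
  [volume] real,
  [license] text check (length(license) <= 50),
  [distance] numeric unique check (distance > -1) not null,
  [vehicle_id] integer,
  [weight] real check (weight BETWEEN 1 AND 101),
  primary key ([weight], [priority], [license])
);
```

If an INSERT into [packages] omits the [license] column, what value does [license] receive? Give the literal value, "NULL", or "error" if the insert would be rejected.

license has no DEFAULT clause.
Omitting it would insert NULL, but it is declared NOT NULL, so the INSERT fails.

error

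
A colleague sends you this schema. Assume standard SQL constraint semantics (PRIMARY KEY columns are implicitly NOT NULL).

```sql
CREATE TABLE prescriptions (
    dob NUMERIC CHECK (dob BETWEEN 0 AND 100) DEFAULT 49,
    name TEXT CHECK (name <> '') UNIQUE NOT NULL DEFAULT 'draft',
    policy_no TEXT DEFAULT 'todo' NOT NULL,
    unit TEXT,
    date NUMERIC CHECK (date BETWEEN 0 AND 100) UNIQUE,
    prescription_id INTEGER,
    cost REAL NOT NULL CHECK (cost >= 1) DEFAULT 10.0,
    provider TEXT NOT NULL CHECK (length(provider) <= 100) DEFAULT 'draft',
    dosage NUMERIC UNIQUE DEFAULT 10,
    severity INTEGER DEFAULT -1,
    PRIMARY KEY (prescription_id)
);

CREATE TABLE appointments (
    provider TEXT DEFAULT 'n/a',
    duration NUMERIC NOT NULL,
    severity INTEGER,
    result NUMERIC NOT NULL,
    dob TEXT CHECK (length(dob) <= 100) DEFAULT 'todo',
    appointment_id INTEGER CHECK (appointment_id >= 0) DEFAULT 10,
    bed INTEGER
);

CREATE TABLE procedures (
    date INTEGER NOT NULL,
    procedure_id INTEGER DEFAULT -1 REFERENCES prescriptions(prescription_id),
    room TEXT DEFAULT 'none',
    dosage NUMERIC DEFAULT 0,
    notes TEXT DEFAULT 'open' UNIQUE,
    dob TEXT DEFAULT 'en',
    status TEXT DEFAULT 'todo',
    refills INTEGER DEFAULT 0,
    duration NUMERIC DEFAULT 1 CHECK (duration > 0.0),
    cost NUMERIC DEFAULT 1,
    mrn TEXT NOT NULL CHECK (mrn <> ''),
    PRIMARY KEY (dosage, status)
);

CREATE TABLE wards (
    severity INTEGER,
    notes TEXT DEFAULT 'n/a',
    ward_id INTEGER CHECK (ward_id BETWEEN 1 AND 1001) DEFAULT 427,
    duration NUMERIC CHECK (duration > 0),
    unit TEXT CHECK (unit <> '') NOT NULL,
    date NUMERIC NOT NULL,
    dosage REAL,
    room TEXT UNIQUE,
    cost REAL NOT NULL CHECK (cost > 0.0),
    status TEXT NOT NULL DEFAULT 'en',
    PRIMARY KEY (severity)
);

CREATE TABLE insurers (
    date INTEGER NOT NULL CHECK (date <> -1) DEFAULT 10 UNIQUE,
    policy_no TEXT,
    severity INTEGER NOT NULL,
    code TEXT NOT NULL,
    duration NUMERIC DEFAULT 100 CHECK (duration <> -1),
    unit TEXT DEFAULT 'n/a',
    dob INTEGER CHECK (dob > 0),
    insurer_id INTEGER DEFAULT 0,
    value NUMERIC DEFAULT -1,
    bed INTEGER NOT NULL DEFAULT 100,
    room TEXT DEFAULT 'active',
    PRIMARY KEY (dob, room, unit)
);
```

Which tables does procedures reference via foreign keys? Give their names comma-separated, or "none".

- procedure_id REFERENCES prescriptions(prescription_id).

prescriptions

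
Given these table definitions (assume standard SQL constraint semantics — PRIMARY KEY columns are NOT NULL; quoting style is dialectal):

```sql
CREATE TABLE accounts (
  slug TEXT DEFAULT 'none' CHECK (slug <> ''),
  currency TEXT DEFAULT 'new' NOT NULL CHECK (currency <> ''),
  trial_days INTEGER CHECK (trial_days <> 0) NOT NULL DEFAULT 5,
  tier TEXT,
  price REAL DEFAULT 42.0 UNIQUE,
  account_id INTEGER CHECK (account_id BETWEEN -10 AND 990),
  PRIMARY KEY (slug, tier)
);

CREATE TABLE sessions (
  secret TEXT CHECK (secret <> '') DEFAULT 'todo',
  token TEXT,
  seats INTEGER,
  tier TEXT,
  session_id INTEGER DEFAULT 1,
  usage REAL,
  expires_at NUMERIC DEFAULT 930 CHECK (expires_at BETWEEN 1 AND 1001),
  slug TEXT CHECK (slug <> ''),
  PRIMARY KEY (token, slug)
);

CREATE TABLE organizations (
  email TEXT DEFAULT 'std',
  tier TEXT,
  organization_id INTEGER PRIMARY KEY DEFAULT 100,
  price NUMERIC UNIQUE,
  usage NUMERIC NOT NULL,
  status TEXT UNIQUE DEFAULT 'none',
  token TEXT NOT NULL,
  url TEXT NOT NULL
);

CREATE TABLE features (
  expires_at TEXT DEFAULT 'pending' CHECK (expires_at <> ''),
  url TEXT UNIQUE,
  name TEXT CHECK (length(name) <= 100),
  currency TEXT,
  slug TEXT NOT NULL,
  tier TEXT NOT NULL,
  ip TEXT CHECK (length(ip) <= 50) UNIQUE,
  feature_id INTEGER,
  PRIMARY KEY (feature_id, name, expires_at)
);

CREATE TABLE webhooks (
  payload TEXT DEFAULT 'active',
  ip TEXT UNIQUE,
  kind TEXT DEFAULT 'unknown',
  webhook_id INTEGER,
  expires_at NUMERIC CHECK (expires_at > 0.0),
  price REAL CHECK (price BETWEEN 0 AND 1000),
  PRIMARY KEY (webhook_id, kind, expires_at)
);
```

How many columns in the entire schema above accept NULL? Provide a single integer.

accounts: 2 nullable (price, account_id — PK (slug, tier) and explicit NOT NULL columns excluded).
sessions: 6 nullable (secret, seats, tier, session_id, usage, expires_at — PK (token, slug) and explicit NOT NULL columns excluded).
organizations: 4 nullable (email, tier, price, status — PK (organization_id) and explicit NOT NULL columns excluded).
features: 3 nullable (url, currency, ip — PK (feature_id, name, expires_at) and explicit NOT NULL columns excluded).
webhooks: 3 nullable (payload, ip, price — PK (webhook_id, kind, expires_at) and explicit NOT NULL columns excluded).
Total: 2 + 6 + 4 + 3 + 3 = 18.

18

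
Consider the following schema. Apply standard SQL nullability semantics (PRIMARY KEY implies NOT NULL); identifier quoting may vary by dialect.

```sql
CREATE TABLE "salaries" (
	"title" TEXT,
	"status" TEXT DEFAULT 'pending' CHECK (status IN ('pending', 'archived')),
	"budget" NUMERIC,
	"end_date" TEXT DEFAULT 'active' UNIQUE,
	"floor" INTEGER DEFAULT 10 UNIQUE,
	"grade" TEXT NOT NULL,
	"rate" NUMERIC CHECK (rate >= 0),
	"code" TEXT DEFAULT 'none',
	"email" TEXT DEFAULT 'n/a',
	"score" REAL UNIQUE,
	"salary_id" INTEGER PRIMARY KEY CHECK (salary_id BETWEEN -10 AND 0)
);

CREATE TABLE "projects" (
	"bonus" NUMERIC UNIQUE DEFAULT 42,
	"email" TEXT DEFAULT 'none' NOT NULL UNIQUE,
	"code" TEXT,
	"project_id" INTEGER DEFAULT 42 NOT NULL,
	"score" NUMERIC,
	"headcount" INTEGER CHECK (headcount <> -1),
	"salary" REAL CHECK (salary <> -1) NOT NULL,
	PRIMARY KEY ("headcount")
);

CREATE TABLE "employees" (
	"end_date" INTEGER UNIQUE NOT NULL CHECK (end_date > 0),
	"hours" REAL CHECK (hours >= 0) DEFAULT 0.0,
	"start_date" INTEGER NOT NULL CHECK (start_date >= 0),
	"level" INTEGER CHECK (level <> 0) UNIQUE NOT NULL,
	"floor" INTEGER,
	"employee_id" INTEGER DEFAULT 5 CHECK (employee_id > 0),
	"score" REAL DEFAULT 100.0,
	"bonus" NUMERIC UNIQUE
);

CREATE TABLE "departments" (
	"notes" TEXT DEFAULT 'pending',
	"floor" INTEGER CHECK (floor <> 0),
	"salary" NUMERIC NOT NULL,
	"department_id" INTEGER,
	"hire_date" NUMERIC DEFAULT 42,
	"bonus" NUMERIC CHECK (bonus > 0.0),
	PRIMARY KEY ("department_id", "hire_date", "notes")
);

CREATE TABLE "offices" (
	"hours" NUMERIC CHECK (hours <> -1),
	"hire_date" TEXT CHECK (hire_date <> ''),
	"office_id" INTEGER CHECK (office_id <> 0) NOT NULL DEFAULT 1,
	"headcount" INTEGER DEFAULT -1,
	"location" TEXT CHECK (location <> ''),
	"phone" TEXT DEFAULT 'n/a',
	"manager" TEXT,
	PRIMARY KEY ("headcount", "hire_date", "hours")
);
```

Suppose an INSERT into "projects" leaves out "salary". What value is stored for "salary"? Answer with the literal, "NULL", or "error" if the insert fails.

salary has no DEFAULT clause.
Omitting it would insert NULL, but it is declared NOT NULL, so the INSERT fails.

error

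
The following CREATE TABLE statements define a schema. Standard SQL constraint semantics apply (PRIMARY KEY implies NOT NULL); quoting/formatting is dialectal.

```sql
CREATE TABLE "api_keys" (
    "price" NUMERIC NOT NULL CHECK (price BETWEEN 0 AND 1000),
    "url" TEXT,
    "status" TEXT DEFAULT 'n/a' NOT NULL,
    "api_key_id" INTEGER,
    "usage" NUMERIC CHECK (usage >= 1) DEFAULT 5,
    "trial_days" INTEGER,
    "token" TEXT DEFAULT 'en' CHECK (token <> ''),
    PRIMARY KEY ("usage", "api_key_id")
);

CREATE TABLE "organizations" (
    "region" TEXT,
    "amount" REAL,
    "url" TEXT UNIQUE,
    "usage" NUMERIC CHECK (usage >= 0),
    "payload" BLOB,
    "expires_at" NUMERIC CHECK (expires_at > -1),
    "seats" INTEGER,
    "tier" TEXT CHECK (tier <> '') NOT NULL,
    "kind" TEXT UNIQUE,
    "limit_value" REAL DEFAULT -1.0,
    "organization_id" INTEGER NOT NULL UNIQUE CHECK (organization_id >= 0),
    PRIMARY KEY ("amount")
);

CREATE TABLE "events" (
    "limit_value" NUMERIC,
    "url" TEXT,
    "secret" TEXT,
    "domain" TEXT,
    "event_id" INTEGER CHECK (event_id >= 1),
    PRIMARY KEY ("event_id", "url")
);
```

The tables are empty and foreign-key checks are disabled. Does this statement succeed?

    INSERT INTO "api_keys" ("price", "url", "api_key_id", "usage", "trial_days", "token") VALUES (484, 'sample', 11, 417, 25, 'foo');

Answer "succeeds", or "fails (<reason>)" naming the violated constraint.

succeeds

NOT NULL columns: api_key_id is supplied; price is supplied; status defaults to 'n/a'; usage is supplied.
CHECK constraints: 484 satisfies (price BETWEEN 0 AND 1000); 417 satisfies (usage >= 1); 'foo' satisfies (token <> '').
No constraint is violated.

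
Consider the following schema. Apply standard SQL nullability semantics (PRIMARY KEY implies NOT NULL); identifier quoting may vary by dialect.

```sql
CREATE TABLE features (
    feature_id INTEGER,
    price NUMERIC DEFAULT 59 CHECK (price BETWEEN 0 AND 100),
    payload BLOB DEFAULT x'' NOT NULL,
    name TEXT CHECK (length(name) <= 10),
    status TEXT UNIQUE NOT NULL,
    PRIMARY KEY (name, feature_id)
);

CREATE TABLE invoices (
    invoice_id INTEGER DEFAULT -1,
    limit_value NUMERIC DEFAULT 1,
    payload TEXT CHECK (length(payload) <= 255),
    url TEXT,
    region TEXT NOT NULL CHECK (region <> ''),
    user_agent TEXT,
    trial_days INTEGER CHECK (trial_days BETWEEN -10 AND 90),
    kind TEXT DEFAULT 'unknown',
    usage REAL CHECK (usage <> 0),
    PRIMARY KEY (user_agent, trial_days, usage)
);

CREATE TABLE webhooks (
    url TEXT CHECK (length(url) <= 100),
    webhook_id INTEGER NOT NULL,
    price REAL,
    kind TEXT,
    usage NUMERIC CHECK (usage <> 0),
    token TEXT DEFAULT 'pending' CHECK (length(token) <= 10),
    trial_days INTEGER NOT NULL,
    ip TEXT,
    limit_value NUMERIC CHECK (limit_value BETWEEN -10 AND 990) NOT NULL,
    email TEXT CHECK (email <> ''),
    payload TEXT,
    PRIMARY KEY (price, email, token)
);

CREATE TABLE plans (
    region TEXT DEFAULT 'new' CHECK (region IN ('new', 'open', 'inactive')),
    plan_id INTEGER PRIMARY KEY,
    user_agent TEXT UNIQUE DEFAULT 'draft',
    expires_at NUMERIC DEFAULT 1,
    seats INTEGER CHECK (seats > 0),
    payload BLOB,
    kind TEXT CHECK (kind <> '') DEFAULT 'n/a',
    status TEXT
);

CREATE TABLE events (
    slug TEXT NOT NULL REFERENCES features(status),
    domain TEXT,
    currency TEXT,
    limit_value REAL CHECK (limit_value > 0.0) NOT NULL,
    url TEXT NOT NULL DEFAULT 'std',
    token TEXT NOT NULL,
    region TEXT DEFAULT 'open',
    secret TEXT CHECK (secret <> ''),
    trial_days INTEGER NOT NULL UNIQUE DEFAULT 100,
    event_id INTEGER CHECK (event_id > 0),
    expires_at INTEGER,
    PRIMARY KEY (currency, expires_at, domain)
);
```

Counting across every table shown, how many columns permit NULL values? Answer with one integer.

features: 1 nullable (price — PK (name, feature_id) and explicit NOT NULL columns excluded).
invoices: 5 nullable (invoice_id, limit_value, payload, url, kind — PK (user_agent, trial_days, usage) and explicit NOT NULL columns excluded).
webhooks: 5 nullable (url, kind, usage, ip, payload — PK (price, email, token) and explicit NOT NULL columns excluded).
plans: 7 nullable (region, user_agent, expires_at, seats, payload, kind, status — PK (plan_id) and explicit NOT NULL columns excluded).
events: 3 nullable (region, secret, event_id — PK (currency, expires_at, domain) and explicit NOT NULL columns excluded).
Total: 1 + 5 + 5 + 7 + 3 = 21.

21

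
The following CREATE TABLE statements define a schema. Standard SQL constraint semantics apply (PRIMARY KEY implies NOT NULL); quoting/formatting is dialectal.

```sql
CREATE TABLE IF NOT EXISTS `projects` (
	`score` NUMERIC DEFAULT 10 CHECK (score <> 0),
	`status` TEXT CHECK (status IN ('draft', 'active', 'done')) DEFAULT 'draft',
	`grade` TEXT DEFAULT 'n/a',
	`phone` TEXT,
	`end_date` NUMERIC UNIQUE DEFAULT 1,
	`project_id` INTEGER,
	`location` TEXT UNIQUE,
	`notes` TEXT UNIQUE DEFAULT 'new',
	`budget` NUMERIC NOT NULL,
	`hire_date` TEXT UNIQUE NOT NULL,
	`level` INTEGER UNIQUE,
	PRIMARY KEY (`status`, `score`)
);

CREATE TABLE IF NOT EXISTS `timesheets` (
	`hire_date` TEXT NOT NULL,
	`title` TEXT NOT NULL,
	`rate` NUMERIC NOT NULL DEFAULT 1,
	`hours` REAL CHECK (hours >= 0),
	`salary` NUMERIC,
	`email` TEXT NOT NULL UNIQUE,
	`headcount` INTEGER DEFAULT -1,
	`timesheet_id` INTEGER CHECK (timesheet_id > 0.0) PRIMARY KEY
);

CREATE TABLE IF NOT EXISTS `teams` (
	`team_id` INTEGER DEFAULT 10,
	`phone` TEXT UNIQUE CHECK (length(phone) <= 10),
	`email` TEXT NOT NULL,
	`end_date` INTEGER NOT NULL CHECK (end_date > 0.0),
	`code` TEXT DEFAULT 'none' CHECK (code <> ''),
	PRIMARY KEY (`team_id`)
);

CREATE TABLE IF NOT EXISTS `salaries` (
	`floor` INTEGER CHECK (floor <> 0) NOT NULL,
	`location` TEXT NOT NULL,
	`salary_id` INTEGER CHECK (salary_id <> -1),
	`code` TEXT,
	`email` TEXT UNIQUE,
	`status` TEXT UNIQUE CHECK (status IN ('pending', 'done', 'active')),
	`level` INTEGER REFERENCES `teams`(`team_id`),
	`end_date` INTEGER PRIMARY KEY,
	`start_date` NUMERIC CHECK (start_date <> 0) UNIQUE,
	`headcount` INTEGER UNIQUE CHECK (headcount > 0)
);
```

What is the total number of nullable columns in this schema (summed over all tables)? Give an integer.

projects: 7 nullable (grade, phone, end_date, project_id, location, notes, level — PK (status, score) and explicit NOT NULL columns excluded).
timesheets: 3 nullable (hours, salary, headcount — PK (timesheet_id) and explicit NOT NULL columns excluded).
teams: 2 nullable (phone, code — PK (team_id) and explicit NOT NULL columns excluded).
salaries: 7 nullable (salary_id, code, email, status, level, start_date, headcount — PK (end_date) and explicit NOT NULL columns excluded).
Total: 7 + 3 + 2 + 7 = 19.

19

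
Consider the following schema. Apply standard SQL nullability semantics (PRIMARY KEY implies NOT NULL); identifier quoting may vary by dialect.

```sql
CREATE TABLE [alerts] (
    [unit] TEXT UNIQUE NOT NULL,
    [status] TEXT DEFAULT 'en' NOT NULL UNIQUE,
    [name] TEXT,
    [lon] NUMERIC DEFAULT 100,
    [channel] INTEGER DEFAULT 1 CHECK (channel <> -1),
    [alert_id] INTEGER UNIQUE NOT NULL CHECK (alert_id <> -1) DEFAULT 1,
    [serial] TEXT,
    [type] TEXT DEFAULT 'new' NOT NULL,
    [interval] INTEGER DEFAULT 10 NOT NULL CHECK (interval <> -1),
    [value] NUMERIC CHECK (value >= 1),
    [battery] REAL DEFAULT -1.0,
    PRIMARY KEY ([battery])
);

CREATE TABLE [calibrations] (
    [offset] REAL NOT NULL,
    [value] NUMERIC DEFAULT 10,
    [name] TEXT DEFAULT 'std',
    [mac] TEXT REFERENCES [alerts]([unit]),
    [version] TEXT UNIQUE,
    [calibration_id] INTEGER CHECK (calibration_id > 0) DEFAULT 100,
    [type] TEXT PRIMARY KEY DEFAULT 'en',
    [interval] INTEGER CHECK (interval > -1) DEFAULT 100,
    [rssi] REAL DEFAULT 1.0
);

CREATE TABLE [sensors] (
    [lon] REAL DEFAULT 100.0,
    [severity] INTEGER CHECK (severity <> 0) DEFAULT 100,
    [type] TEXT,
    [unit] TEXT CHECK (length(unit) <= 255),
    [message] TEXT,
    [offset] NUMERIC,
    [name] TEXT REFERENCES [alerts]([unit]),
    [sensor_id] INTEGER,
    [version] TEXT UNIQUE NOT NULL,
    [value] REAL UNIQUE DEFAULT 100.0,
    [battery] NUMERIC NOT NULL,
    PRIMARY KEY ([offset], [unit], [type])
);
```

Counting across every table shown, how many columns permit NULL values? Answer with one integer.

alerts: 5 nullable (name, lon, channel, serial, value — PK (battery) and explicit NOT NULL columns excluded).
calibrations: 7 nullable (value, name, mac, version, calibration_id, interval, rssi — PK (type) and explicit NOT NULL columns excluded).
sensors: 6 nullable (lon, severity, message, name, sensor_id, value — PK (offset, unit, type) and explicit NOT NULL columns excluded).
Total: 5 + 7 + 6 = 18.

18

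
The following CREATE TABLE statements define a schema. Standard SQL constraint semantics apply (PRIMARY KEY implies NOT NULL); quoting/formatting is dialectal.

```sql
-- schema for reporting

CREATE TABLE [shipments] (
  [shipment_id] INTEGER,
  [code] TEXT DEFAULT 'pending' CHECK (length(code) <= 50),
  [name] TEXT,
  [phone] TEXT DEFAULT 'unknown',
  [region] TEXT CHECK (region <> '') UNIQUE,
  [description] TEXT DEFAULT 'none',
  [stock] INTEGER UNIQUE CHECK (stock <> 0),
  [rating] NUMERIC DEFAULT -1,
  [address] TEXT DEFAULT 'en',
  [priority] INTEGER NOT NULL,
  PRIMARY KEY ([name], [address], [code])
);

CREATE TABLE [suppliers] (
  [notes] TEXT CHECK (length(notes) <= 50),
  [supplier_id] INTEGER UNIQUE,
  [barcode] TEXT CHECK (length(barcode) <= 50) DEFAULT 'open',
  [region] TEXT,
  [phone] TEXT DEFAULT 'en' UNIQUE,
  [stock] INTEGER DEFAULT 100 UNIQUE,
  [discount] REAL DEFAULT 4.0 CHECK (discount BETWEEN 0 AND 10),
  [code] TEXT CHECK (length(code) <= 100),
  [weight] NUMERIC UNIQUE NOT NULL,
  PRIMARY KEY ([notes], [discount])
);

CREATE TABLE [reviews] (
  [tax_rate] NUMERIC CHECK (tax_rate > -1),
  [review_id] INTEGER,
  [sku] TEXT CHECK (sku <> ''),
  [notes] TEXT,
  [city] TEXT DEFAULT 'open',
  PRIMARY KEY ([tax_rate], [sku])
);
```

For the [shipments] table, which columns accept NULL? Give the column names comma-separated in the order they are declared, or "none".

shipment_id, phone, region, description, stock, rating

- shipment_id: no NOT NULL constraint applies → nullable.
- code: part of the PRIMARY KEY, which implies NOT NULL → not nullable.
- name: part of the PRIMARY KEY, which implies NOT NULL → not nullable.
- phone: DEFAULT only fills an omitted column; an explicit NULL is still allowed → nullable.
- region: CHECK does not forbid NULL (a CHECK constraint passes when its expression is NULL) → nullable.
- description: DEFAULT only fills an omitted column; an explicit NULL is still allowed → nullable.
- stock: CHECK does not forbid NULL (a CHECK constraint passes when its expression is NULL) → nullable.
- rating: DEFAULT only fills an omitted column; an explicit NULL is still allowed → nullable.
- address: part of the PRIMARY KEY, which implies NOT NULL → not nullable.
- priority: declared NOT NULL → not nullable.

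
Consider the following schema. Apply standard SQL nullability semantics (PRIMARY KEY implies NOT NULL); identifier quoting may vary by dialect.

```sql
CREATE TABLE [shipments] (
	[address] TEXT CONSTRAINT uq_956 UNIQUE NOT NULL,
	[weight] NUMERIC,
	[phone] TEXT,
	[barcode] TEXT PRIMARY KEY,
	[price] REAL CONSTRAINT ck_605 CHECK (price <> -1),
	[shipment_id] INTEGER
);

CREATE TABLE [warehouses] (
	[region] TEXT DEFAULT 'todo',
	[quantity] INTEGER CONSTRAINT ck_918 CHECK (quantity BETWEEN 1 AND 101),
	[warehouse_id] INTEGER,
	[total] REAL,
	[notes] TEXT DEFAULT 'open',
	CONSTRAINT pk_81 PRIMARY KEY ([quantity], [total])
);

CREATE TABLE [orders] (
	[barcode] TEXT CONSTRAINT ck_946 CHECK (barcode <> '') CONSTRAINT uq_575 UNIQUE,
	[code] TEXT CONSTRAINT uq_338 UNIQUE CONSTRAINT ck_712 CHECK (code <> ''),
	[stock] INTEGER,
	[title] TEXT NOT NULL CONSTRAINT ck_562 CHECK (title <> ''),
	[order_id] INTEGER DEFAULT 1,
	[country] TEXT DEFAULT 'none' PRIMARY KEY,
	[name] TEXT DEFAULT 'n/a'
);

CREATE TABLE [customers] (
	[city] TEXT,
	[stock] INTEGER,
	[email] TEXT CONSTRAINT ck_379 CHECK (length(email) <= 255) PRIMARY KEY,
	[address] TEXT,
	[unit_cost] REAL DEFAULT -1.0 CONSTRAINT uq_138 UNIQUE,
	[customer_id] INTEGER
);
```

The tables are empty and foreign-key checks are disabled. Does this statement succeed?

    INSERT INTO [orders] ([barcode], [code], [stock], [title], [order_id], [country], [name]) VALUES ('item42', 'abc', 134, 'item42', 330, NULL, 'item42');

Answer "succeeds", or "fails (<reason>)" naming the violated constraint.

country is explicitly set to NULL, but country is part of the PRIMARY KEY (implied NOT NULL).

fails (NOT NULL on country)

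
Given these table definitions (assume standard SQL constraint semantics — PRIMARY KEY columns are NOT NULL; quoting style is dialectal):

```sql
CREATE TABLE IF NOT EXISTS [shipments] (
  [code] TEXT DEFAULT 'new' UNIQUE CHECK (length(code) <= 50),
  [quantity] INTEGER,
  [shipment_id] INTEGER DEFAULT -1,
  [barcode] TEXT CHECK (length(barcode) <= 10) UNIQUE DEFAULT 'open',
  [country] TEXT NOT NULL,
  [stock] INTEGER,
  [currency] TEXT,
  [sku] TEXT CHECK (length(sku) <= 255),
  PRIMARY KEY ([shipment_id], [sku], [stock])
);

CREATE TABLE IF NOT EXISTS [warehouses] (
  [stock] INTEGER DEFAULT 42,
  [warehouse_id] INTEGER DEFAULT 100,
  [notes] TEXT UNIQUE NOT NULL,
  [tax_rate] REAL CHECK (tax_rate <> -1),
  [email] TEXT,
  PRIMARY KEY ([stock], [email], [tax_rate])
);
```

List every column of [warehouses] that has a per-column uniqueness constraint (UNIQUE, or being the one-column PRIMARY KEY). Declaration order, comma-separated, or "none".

- stock: part of a composite PRIMARY KEY — only the tuple is unique, not this column on its own.
- warehouse_id: no UNIQUE or single-column PK constraint.
- notes: declared UNIQUE → unique.
- tax_rate: part of a composite PRIMARY KEY — only the tuple is unique, not this column on its own.
- email: part of a composite PRIMARY KEY — only the tuple is unique, not this column on its own.

notes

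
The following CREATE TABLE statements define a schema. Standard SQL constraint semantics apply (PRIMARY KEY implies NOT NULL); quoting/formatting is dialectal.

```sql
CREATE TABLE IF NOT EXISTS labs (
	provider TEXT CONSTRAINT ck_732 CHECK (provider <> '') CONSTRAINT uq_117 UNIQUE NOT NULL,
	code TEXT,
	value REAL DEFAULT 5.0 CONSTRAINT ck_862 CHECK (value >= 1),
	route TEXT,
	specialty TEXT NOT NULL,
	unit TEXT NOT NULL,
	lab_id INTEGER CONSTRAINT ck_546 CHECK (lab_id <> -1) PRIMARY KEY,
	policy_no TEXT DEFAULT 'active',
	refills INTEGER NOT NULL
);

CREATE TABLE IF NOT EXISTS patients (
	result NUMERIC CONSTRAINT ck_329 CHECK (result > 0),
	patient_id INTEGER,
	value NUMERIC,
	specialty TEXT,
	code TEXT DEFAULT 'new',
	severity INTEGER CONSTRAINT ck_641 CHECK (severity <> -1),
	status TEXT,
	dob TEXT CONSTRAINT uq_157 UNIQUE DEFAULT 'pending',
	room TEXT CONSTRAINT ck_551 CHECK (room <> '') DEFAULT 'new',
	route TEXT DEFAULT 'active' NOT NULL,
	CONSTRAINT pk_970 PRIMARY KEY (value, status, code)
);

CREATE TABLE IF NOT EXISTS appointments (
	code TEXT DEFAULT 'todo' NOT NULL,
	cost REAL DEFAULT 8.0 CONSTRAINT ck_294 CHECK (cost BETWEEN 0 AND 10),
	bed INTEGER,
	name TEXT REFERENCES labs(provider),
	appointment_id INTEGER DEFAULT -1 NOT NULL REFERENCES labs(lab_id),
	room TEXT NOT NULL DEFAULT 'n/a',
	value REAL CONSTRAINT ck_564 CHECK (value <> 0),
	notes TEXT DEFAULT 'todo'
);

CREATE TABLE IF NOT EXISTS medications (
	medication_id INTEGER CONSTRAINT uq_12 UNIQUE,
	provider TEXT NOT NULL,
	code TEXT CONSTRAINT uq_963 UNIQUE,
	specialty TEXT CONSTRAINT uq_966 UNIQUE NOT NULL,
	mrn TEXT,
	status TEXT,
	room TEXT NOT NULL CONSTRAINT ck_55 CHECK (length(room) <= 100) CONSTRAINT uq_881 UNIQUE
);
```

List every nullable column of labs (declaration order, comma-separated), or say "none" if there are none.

code, value, route, policy_no

- provider: declared NOT NULL → not nullable.
- code: no NOT NULL constraint applies → nullable.
- value: CHECK does not forbid NULL (a CHECK constraint passes when its expression is NULL) → nullable.
- route: no NOT NULL constraint applies → nullable.
- specialty: declared NOT NULL → not nullable.
- unit: declared NOT NULL → not nullable.
- lab_id: part of the PRIMARY KEY, which implies NOT NULL → not nullable.
- policy_no: DEFAULT only fills an omitted column; an explicit NULL is still allowed → nullable.
- refills: declared NOT NULL → not nullable.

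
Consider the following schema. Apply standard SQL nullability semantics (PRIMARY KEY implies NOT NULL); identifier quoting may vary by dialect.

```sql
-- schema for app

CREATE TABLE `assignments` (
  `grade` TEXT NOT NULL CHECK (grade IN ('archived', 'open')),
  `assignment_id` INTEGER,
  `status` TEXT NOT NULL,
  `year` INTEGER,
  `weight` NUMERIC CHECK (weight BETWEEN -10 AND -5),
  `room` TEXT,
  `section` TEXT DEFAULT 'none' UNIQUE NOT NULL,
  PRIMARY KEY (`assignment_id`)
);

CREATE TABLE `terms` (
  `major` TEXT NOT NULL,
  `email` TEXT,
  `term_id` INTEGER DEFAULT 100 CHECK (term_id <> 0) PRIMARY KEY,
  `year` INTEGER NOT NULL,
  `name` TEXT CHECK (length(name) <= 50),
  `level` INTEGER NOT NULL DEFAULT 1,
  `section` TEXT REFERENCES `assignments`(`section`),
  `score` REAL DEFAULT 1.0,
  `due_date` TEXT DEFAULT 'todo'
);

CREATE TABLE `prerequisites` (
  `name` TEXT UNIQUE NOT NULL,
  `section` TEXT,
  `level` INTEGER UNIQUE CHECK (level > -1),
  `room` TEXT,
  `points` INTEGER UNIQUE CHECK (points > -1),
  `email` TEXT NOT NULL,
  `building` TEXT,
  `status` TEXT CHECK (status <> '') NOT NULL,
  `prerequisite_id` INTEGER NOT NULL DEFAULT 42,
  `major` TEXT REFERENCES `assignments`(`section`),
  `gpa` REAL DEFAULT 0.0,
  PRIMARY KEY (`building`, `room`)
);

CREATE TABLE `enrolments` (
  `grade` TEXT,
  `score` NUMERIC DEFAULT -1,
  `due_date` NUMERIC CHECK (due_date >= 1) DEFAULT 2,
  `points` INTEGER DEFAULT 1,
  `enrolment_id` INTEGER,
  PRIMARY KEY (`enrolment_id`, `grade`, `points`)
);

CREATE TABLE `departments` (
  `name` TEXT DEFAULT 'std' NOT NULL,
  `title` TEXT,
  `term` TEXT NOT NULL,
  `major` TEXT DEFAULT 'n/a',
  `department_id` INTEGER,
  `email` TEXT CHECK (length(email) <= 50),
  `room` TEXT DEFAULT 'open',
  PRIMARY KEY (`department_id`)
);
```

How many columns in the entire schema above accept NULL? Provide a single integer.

assignments: 3 nullable (year, weight, room — PK (assignment_id) and explicit NOT NULL columns excluded).
terms: 5 nullable (email, name, section, score, due_date — PK (term_id) and explicit NOT NULL columns excluded).
prerequisites: 5 nullable (section, level, points, major, gpa — PK (building, room) and explicit NOT NULL columns excluded).
enrolments: 2 nullable (score, due_date — PK (enrolment_id, grade, points) and explicit NOT NULL columns excluded).
departments: 4 nullable (title, major, email, room — PK (department_id) and explicit NOT NULL columns excluded).
Total: 3 + 5 + 5 + 2 + 4 = 19.

19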